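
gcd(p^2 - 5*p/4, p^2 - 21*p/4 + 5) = p - 5/4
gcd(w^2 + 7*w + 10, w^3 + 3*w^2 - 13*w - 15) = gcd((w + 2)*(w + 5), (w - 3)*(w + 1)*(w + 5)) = w + 5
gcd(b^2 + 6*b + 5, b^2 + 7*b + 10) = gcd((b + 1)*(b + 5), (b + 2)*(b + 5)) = b + 5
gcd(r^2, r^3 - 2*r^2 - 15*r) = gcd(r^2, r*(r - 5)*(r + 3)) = r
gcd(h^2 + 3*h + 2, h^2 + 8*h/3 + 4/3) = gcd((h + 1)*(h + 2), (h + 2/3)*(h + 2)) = h + 2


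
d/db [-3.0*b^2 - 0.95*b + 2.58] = -6.0*b - 0.95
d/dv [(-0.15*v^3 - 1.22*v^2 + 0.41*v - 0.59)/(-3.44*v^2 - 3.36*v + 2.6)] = (0.516*v^4 + 1.008*v^3 + 4.3396*v^2 - 10.4032*v - 0.9164)/(11.8336*v^4 + 23.1168*v^3 - 6.5984*v^2 - 17.472*v + 6.76)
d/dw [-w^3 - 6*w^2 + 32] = 3*w*(-w - 4)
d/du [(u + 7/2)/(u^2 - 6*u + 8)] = (u^2 - 6*u - (u - 3)*(2*u + 7) + 8)/(u^2 - 6*u + 8)^2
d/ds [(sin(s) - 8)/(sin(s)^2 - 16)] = (16*sin(s) + cos(s)^2 - 17)*cos(s)/(sin(s)^2 - 16)^2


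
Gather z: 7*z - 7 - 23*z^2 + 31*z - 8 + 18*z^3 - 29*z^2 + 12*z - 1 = 18*z^3 - 52*z^2 + 50*z - 16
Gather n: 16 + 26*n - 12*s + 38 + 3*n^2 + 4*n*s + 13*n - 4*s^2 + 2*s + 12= 3*n^2 + n*(4*s + 39) - 4*s^2 - 10*s + 66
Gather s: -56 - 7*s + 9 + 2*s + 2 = -5*s - 45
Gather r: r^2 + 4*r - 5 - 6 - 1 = r^2 + 4*r - 12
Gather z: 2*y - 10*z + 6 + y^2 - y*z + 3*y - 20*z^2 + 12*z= y^2 + 5*y - 20*z^2 + z*(2 - y) + 6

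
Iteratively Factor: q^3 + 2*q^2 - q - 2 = (q - 1)*(q^2 + 3*q + 2) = (q - 1)*(q + 1)*(q + 2)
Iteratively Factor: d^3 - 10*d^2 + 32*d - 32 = (d - 2)*(d^2 - 8*d + 16) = (d - 4)*(d - 2)*(d - 4)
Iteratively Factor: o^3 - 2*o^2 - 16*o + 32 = (o - 2)*(o^2 - 16) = (o - 2)*(o + 4)*(o - 4)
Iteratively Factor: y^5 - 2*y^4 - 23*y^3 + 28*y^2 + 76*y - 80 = (y + 4)*(y^4 - 6*y^3 + y^2 + 24*y - 20) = (y - 1)*(y + 4)*(y^3 - 5*y^2 - 4*y + 20) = (y - 2)*(y - 1)*(y + 4)*(y^2 - 3*y - 10) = (y - 5)*(y - 2)*(y - 1)*(y + 4)*(y + 2)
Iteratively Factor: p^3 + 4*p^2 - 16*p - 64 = (p + 4)*(p^2 - 16) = (p - 4)*(p + 4)*(p + 4)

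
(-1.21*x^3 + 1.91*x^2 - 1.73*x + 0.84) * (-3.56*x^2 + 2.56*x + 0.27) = 4.3076*x^5 - 9.8972*x^4 + 10.7217*x^3 - 6.9035*x^2 + 1.6833*x + 0.2268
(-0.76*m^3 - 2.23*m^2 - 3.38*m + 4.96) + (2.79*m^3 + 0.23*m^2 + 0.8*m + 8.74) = 2.03*m^3 - 2.0*m^2 - 2.58*m + 13.7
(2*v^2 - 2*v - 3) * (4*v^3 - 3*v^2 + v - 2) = 8*v^5 - 14*v^4 - 4*v^3 + 3*v^2 + v + 6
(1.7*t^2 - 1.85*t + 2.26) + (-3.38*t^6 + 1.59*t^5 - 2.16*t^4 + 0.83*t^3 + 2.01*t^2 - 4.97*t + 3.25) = -3.38*t^6 + 1.59*t^5 - 2.16*t^4 + 0.83*t^3 + 3.71*t^2 - 6.82*t + 5.51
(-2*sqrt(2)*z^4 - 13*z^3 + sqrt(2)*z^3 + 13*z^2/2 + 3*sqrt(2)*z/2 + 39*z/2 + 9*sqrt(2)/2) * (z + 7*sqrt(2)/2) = -2*sqrt(2)*z^5 - 27*z^4 + sqrt(2)*z^4 - 91*sqrt(2)*z^3/2 + 27*z^3/2 + 39*z^2/2 + 97*sqrt(2)*z^2/4 + 21*z/2 + 291*sqrt(2)*z/4 + 63/2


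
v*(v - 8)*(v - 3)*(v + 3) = v^4 - 8*v^3 - 9*v^2 + 72*v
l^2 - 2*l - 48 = (l - 8)*(l + 6)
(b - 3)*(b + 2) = b^2 - b - 6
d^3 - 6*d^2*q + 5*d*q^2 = d*(d - 5*q)*(d - q)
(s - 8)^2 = s^2 - 16*s + 64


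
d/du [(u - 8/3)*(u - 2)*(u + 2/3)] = 3*u^2 - 8*u + 20/9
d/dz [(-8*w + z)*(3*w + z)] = -5*w + 2*z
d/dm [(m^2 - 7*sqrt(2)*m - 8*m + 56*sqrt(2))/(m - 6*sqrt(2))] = (m^2 - 12*sqrt(2)*m - 8*sqrt(2) + 84)/(m^2 - 12*sqrt(2)*m + 72)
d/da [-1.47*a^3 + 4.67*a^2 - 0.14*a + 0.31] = -4.41*a^2 + 9.34*a - 0.14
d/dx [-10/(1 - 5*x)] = -50/(5*x - 1)^2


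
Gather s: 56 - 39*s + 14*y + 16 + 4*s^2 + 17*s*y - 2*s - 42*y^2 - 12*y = 4*s^2 + s*(17*y - 41) - 42*y^2 + 2*y + 72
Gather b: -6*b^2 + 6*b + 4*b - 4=-6*b^2 + 10*b - 4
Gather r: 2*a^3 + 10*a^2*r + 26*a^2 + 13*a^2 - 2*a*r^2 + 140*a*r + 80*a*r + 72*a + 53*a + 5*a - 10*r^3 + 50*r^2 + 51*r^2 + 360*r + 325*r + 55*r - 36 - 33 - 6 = 2*a^3 + 39*a^2 + 130*a - 10*r^3 + r^2*(101 - 2*a) + r*(10*a^2 + 220*a + 740) - 75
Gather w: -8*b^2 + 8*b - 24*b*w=-8*b^2 - 24*b*w + 8*b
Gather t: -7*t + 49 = 49 - 7*t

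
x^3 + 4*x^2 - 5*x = x*(x - 1)*(x + 5)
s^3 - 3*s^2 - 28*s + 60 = (s - 6)*(s - 2)*(s + 5)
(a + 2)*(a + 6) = a^2 + 8*a + 12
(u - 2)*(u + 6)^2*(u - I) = u^4 + 10*u^3 - I*u^3 + 12*u^2 - 10*I*u^2 - 72*u - 12*I*u + 72*I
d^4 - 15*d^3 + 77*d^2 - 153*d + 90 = (d - 6)*(d - 5)*(d - 3)*(d - 1)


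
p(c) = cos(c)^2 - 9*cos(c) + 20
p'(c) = -2*sin(c)*cos(c) + 9*sin(c)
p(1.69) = 21.08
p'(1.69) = 9.17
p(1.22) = 17.03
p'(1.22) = 7.81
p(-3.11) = 29.99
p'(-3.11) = -0.35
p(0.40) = 12.56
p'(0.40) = 2.79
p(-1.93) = 23.29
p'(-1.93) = -9.08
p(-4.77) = 19.49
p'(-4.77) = 8.87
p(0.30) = 12.31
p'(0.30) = 2.10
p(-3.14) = 30.00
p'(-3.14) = -0.02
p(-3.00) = 29.89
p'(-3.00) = -1.55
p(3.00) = 29.89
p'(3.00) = 1.55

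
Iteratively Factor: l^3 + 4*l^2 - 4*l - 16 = (l + 4)*(l^2 - 4) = (l + 2)*(l + 4)*(l - 2)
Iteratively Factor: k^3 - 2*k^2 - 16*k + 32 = (k - 2)*(k^2 - 16) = (k - 2)*(k + 4)*(k - 4)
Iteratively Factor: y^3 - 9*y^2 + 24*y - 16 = (y - 1)*(y^2 - 8*y + 16) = (y - 4)*(y - 1)*(y - 4)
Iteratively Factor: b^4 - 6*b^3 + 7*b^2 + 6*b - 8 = (b - 4)*(b^3 - 2*b^2 - b + 2) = (b - 4)*(b - 2)*(b^2 - 1) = (b - 4)*(b - 2)*(b + 1)*(b - 1)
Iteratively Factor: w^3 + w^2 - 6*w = (w - 2)*(w^2 + 3*w) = w*(w - 2)*(w + 3)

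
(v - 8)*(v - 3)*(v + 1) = v^3 - 10*v^2 + 13*v + 24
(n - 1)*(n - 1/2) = n^2 - 3*n/2 + 1/2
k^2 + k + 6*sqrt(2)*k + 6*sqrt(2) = (k + 1)*(k + 6*sqrt(2))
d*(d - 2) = d^2 - 2*d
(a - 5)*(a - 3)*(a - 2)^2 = a^4 - 12*a^3 + 51*a^2 - 92*a + 60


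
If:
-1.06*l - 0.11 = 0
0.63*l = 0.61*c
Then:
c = -0.11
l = -0.10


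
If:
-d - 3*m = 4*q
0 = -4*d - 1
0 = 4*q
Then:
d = -1/4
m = 1/12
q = 0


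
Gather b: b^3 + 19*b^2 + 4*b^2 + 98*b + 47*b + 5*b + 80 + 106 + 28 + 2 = b^3 + 23*b^2 + 150*b + 216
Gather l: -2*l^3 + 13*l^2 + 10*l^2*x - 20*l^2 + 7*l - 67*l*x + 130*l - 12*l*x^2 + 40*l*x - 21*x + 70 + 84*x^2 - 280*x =-2*l^3 + l^2*(10*x - 7) + l*(-12*x^2 - 27*x + 137) + 84*x^2 - 301*x + 70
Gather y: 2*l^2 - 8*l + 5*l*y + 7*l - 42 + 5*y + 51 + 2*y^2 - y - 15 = 2*l^2 - l + 2*y^2 + y*(5*l + 4) - 6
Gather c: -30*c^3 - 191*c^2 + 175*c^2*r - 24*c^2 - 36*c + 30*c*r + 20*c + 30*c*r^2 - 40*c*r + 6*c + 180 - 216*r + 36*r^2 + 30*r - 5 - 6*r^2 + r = -30*c^3 + c^2*(175*r - 215) + c*(30*r^2 - 10*r - 10) + 30*r^2 - 185*r + 175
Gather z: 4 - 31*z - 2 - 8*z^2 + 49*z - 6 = -8*z^2 + 18*z - 4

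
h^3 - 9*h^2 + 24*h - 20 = (h - 5)*(h - 2)^2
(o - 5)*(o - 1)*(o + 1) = o^3 - 5*o^2 - o + 5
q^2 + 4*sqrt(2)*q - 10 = (q - sqrt(2))*(q + 5*sqrt(2))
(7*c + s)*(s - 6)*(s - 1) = 7*c*s^2 - 49*c*s + 42*c + s^3 - 7*s^2 + 6*s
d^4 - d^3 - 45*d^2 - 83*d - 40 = (d - 8)*(d + 1)^2*(d + 5)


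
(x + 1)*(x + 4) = x^2 + 5*x + 4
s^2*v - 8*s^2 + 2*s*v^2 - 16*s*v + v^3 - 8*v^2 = (s + v)^2*(v - 8)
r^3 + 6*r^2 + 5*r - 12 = (r - 1)*(r + 3)*(r + 4)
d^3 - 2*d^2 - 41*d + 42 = (d - 7)*(d - 1)*(d + 6)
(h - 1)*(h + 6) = h^2 + 5*h - 6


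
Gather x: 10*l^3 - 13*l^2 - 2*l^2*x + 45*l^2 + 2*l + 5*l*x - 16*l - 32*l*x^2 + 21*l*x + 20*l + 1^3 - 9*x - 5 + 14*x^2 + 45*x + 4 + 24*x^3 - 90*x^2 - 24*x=10*l^3 + 32*l^2 + 6*l + 24*x^3 + x^2*(-32*l - 76) + x*(-2*l^2 + 26*l + 12)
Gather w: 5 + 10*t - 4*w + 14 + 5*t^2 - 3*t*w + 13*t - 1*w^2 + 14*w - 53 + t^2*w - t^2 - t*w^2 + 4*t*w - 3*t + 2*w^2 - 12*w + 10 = 4*t^2 + 20*t + w^2*(1 - t) + w*(t^2 + t - 2) - 24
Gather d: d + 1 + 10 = d + 11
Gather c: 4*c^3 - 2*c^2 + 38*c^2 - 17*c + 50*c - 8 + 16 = 4*c^3 + 36*c^2 + 33*c + 8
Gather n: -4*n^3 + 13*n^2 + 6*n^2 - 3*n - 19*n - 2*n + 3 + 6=-4*n^3 + 19*n^2 - 24*n + 9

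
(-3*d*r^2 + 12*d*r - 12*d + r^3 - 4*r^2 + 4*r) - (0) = -3*d*r^2 + 12*d*r - 12*d + r^3 - 4*r^2 + 4*r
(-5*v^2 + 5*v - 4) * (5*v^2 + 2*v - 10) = -25*v^4 + 15*v^3 + 40*v^2 - 58*v + 40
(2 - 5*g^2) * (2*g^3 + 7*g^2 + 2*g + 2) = -10*g^5 - 35*g^4 - 6*g^3 + 4*g^2 + 4*g + 4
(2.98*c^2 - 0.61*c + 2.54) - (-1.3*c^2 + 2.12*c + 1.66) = 4.28*c^2 - 2.73*c + 0.88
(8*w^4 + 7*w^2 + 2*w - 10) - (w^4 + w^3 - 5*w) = 7*w^4 - w^3 + 7*w^2 + 7*w - 10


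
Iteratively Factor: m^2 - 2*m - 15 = (m - 5)*(m + 3)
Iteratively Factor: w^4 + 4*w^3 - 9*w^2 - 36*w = (w)*(w^3 + 4*w^2 - 9*w - 36) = w*(w + 3)*(w^2 + w - 12) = w*(w - 3)*(w + 3)*(w + 4)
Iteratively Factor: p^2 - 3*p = (p)*(p - 3)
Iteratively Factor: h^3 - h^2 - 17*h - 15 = (h + 1)*(h^2 - 2*h - 15) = (h - 5)*(h + 1)*(h + 3)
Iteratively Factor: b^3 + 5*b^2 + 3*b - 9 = (b - 1)*(b^2 + 6*b + 9) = (b - 1)*(b + 3)*(b + 3)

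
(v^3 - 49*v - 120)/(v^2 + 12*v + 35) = (v^2 - 5*v - 24)/(v + 7)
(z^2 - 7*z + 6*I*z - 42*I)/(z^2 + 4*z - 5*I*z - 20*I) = (z^2 + z*(-7 + 6*I) - 42*I)/(z^2 + z*(4 - 5*I) - 20*I)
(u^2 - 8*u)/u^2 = (u - 8)/u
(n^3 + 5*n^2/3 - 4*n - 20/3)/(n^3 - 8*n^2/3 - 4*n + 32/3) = (3*n + 5)/(3*n - 8)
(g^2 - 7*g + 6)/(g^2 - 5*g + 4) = (g - 6)/(g - 4)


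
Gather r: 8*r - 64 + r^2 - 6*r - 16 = r^2 + 2*r - 80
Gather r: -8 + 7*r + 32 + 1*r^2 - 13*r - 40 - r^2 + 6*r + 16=0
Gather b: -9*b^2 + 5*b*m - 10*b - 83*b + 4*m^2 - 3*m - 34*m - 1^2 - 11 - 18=-9*b^2 + b*(5*m - 93) + 4*m^2 - 37*m - 30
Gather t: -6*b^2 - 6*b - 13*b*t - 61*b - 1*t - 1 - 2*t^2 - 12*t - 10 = -6*b^2 - 67*b - 2*t^2 + t*(-13*b - 13) - 11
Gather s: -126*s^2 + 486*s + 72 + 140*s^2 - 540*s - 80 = 14*s^2 - 54*s - 8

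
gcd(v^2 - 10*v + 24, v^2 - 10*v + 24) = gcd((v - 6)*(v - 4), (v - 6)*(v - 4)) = v^2 - 10*v + 24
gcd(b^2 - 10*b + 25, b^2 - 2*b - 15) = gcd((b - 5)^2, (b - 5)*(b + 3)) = b - 5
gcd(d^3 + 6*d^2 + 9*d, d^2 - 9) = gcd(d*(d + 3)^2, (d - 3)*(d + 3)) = d + 3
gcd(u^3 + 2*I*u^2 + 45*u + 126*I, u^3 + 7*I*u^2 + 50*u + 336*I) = u^2 - I*u + 42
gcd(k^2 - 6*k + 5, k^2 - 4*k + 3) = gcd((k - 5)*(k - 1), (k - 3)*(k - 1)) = k - 1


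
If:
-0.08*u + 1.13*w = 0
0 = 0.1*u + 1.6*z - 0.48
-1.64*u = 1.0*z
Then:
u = -0.19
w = -0.01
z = 0.31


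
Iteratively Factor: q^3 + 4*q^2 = (q + 4)*(q^2) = q*(q + 4)*(q)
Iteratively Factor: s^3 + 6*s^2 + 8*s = (s + 2)*(s^2 + 4*s) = (s + 2)*(s + 4)*(s)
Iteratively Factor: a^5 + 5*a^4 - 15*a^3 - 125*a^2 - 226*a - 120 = (a + 2)*(a^4 + 3*a^3 - 21*a^2 - 83*a - 60) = (a + 2)*(a + 3)*(a^3 - 21*a - 20) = (a + 2)*(a + 3)*(a + 4)*(a^2 - 4*a - 5) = (a - 5)*(a + 2)*(a + 3)*(a + 4)*(a + 1)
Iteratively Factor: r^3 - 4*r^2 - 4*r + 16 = (r + 2)*(r^2 - 6*r + 8) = (r - 4)*(r + 2)*(r - 2)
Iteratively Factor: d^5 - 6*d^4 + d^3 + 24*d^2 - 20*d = (d + 2)*(d^4 - 8*d^3 + 17*d^2 - 10*d) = d*(d + 2)*(d^3 - 8*d^2 + 17*d - 10) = d*(d - 2)*(d + 2)*(d^2 - 6*d + 5) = d*(d - 5)*(d - 2)*(d + 2)*(d - 1)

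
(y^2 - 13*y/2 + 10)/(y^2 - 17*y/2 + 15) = (y - 4)/(y - 6)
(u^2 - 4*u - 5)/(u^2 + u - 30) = (u + 1)/(u + 6)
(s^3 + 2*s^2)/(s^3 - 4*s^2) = (s + 2)/(s - 4)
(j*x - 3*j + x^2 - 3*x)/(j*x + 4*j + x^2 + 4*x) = (x - 3)/(x + 4)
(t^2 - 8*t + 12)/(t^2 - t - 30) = (t - 2)/(t + 5)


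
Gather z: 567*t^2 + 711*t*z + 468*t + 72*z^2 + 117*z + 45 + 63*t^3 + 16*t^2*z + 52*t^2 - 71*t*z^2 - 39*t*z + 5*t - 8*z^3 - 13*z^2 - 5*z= 63*t^3 + 619*t^2 + 473*t - 8*z^3 + z^2*(59 - 71*t) + z*(16*t^2 + 672*t + 112) + 45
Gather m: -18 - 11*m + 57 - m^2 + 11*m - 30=9 - m^2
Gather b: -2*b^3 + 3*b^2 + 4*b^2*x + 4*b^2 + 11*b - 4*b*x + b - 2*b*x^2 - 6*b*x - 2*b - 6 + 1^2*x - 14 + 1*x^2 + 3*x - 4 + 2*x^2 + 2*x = -2*b^3 + b^2*(4*x + 7) + b*(-2*x^2 - 10*x + 10) + 3*x^2 + 6*x - 24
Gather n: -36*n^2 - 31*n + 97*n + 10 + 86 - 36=-36*n^2 + 66*n + 60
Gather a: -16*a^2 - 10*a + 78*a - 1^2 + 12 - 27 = -16*a^2 + 68*a - 16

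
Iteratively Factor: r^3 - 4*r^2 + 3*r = (r)*(r^2 - 4*r + 3) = r*(r - 1)*(r - 3)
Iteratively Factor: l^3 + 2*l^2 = (l)*(l^2 + 2*l) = l*(l + 2)*(l)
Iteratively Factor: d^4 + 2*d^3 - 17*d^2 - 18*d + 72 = (d - 2)*(d^3 + 4*d^2 - 9*d - 36) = (d - 3)*(d - 2)*(d^2 + 7*d + 12) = (d - 3)*(d - 2)*(d + 3)*(d + 4)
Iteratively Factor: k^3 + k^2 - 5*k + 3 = (k + 3)*(k^2 - 2*k + 1) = (k - 1)*(k + 3)*(k - 1)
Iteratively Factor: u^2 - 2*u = (u)*(u - 2)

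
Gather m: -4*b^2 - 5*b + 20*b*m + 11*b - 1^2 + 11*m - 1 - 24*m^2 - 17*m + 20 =-4*b^2 + 6*b - 24*m^2 + m*(20*b - 6) + 18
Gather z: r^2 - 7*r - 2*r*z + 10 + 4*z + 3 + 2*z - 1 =r^2 - 7*r + z*(6 - 2*r) + 12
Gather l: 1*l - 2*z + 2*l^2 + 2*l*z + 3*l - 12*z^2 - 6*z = 2*l^2 + l*(2*z + 4) - 12*z^2 - 8*z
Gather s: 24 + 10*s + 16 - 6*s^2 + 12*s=-6*s^2 + 22*s + 40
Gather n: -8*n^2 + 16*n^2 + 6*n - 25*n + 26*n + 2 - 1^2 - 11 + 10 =8*n^2 + 7*n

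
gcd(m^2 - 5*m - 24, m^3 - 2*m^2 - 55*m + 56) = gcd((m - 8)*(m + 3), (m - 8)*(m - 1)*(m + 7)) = m - 8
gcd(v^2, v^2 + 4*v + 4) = 1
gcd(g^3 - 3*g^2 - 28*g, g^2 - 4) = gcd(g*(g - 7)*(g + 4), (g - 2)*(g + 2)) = 1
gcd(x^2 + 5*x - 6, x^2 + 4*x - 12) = x + 6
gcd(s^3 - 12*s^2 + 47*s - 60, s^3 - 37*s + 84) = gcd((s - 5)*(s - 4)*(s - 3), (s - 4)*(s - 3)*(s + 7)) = s^2 - 7*s + 12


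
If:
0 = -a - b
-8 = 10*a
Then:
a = -4/5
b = 4/5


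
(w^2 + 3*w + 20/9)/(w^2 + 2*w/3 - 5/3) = (w + 4/3)/(w - 1)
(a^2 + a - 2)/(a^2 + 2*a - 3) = (a + 2)/(a + 3)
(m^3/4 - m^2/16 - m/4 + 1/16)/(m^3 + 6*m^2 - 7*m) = (4*m^2 + 3*m - 1)/(16*m*(m + 7))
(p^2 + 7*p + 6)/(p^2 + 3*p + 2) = (p + 6)/(p + 2)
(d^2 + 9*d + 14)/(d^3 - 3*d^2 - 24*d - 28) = (d + 7)/(d^2 - 5*d - 14)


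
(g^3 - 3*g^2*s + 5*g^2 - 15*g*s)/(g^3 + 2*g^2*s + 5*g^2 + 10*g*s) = (g - 3*s)/(g + 2*s)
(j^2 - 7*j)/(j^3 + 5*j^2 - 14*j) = (j - 7)/(j^2 + 5*j - 14)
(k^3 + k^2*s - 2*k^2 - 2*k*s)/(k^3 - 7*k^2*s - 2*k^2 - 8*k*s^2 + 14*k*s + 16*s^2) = k/(k - 8*s)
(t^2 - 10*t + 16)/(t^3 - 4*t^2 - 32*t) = (t - 2)/(t*(t + 4))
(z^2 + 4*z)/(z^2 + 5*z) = (z + 4)/(z + 5)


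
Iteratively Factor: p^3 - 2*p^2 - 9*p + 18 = (p - 2)*(p^2 - 9) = (p - 2)*(p + 3)*(p - 3)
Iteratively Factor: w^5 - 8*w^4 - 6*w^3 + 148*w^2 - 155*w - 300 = (w - 5)*(w^4 - 3*w^3 - 21*w^2 + 43*w + 60) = (w - 5)*(w + 4)*(w^3 - 7*w^2 + 7*w + 15) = (w - 5)^2*(w + 4)*(w^2 - 2*w - 3) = (w - 5)^2*(w - 3)*(w + 4)*(w + 1)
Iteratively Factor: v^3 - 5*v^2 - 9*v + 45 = (v + 3)*(v^2 - 8*v + 15) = (v - 5)*(v + 3)*(v - 3)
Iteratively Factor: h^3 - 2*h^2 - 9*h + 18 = (h - 2)*(h^2 - 9) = (h - 2)*(h + 3)*(h - 3)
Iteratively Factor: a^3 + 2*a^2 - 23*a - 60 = (a + 4)*(a^2 - 2*a - 15) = (a + 3)*(a + 4)*(a - 5)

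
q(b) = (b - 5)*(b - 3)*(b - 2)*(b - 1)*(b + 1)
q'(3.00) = -16.00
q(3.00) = 0.00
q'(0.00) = -31.00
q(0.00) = 30.00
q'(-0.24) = -15.65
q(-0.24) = 35.84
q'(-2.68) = 1750.50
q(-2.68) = -1262.15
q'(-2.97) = 2318.65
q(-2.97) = -1849.46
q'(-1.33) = 291.15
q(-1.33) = -70.18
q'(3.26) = -26.03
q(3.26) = -5.49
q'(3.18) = -23.08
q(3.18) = -3.52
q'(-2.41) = 1316.70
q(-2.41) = -850.02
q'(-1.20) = 226.09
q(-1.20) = -36.66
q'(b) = (b - 5)*(b - 3)*(b - 2)*(b - 1) + (b - 5)*(b - 3)*(b - 2)*(b + 1) + (b - 5)*(b - 3)*(b - 1)*(b + 1) + (b - 5)*(b - 2)*(b - 1)*(b + 1) + (b - 3)*(b - 2)*(b - 1)*(b + 1) = 5*b^4 - 40*b^3 + 90*b^2 - 40*b - 31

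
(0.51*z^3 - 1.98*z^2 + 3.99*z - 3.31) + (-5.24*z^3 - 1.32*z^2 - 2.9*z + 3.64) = -4.73*z^3 - 3.3*z^2 + 1.09*z + 0.33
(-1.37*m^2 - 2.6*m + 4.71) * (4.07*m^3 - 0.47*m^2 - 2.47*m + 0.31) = -5.5759*m^5 - 9.9381*m^4 + 23.7756*m^3 + 3.7836*m^2 - 12.4397*m + 1.4601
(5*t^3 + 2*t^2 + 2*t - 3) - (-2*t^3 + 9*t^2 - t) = 7*t^3 - 7*t^2 + 3*t - 3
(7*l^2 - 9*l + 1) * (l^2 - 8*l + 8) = 7*l^4 - 65*l^3 + 129*l^2 - 80*l + 8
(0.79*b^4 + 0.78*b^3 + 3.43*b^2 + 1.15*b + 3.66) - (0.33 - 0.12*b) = 0.79*b^4 + 0.78*b^3 + 3.43*b^2 + 1.27*b + 3.33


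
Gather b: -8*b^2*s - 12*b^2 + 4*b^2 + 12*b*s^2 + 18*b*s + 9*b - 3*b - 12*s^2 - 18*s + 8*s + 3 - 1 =b^2*(-8*s - 8) + b*(12*s^2 + 18*s + 6) - 12*s^2 - 10*s + 2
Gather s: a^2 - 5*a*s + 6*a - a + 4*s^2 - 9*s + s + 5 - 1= a^2 + 5*a + 4*s^2 + s*(-5*a - 8) + 4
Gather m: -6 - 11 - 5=-22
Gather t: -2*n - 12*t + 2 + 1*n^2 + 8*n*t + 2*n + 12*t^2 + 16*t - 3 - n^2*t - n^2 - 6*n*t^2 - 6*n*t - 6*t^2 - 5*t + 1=t^2*(6 - 6*n) + t*(-n^2 + 2*n - 1)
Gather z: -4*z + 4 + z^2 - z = z^2 - 5*z + 4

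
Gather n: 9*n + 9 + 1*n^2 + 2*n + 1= n^2 + 11*n + 10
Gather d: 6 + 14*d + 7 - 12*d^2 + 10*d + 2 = -12*d^2 + 24*d + 15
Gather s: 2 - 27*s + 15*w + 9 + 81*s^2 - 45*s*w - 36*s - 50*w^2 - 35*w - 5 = 81*s^2 + s*(-45*w - 63) - 50*w^2 - 20*w + 6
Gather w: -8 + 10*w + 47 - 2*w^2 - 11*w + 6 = -2*w^2 - w + 45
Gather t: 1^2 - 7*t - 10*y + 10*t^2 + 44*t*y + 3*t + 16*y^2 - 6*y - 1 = 10*t^2 + t*(44*y - 4) + 16*y^2 - 16*y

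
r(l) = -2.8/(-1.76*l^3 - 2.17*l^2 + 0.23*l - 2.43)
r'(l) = -2.8*(5.28*l^2 + 4.34*l - 0.23)/(-1.76*l^3 - 2.17*l^2 + 0.23*l - 2.43)^2 = (-14.784*l^2 - 12.152*l + 0.644)/(1.76*l^3 + 2.17*l^2 - 0.23*l + 2.43)^2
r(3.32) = 0.03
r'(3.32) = -0.03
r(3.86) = 0.02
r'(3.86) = -0.01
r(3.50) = 0.03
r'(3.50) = -0.02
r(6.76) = 0.00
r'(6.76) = -0.00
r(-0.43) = 1.00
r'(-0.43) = 0.40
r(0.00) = 1.15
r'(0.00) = 0.11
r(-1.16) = 0.98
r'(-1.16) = -0.63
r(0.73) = 0.68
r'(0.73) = -0.96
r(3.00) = 0.04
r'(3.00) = -0.04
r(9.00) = 0.00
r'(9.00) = -0.00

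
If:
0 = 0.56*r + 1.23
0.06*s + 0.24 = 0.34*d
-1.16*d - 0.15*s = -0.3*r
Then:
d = -0.03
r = -2.20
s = -4.17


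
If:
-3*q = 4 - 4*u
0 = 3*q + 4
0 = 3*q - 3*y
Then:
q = -4/3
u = 0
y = -4/3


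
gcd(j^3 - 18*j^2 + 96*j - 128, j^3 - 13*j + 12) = 1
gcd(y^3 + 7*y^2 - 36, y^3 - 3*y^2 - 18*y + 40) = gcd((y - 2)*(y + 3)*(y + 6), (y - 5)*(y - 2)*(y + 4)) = y - 2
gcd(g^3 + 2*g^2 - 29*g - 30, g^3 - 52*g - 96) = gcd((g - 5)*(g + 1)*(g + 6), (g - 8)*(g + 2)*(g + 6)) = g + 6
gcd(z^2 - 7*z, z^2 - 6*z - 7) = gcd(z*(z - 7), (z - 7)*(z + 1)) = z - 7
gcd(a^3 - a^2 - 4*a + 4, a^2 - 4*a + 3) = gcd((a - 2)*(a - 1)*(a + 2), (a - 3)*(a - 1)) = a - 1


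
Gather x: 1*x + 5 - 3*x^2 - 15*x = -3*x^2 - 14*x + 5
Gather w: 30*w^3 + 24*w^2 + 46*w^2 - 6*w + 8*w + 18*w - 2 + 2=30*w^3 + 70*w^2 + 20*w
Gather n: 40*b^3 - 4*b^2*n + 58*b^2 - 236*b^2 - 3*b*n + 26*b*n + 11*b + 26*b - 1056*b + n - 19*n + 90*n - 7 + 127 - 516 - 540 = 40*b^3 - 178*b^2 - 1019*b + n*(-4*b^2 + 23*b + 72) - 936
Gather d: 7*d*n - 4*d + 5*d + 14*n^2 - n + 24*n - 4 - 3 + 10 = d*(7*n + 1) + 14*n^2 + 23*n + 3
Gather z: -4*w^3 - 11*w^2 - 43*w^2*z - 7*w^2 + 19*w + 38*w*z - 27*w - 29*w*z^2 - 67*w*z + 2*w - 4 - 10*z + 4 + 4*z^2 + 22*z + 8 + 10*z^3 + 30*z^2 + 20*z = -4*w^3 - 18*w^2 - 6*w + 10*z^3 + z^2*(34 - 29*w) + z*(-43*w^2 - 29*w + 32) + 8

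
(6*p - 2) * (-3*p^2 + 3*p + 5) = -18*p^3 + 24*p^2 + 24*p - 10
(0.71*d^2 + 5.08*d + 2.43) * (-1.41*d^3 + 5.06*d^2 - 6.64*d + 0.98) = -1.0011*d^5 - 3.5702*d^4 + 17.5641*d^3 - 20.7396*d^2 - 11.1568*d + 2.3814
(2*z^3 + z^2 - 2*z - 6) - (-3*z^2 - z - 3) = 2*z^3 + 4*z^2 - z - 3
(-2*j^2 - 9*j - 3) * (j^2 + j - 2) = -2*j^4 - 11*j^3 - 8*j^2 + 15*j + 6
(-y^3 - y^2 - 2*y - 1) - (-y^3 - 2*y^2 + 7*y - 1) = y^2 - 9*y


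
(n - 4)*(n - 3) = n^2 - 7*n + 12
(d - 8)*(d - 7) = d^2 - 15*d + 56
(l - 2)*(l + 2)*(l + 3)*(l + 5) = l^4 + 8*l^3 + 11*l^2 - 32*l - 60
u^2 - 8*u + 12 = (u - 6)*(u - 2)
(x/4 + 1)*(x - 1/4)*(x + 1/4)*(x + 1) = x^4/4 + 5*x^3/4 + 63*x^2/64 - 5*x/64 - 1/16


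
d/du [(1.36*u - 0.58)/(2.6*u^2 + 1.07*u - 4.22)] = (-3.536*u^2 + 3.016*u - 5.1186)/(6.76*u^4 + 5.564*u^3 - 20.7991*u^2 - 9.0308*u + 17.8084)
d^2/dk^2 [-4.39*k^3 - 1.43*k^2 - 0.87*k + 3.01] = -26.34*k - 2.86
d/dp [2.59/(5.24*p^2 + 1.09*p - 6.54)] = (-27.1432*p - 2.8231)/(5.24*p^2 + 1.09*p - 6.54)^2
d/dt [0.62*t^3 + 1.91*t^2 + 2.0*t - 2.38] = 1.86*t^2 + 3.82*t + 2.0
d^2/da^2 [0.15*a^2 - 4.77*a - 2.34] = 0.300000000000000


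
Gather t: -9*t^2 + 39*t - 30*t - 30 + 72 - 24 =-9*t^2 + 9*t + 18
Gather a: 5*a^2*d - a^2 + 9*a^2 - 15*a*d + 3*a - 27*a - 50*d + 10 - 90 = a^2*(5*d + 8) + a*(-15*d - 24) - 50*d - 80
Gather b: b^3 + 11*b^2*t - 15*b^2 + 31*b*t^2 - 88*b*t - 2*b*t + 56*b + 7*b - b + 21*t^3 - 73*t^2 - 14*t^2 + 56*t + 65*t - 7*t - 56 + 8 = b^3 + b^2*(11*t - 15) + b*(31*t^2 - 90*t + 62) + 21*t^3 - 87*t^2 + 114*t - 48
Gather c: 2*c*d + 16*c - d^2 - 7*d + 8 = c*(2*d + 16) - d^2 - 7*d + 8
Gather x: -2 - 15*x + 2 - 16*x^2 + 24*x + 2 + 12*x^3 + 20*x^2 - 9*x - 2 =12*x^3 + 4*x^2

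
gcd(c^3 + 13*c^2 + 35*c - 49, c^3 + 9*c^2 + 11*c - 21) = c^2 + 6*c - 7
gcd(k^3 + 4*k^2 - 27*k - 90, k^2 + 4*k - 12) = k + 6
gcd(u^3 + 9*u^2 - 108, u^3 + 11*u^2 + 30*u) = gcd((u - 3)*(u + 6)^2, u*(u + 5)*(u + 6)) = u + 6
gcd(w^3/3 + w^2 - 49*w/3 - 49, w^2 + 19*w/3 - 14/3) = w + 7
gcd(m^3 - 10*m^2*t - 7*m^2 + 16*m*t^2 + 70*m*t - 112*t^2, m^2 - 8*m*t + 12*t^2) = -m + 2*t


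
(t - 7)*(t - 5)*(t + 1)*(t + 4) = t^4 - 7*t^3 - 21*t^2 + 127*t + 140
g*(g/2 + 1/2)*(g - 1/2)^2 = g^4/2 - 3*g^2/8 + g/8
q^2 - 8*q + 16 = (q - 4)^2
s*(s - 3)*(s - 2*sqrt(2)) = s^3 - 3*s^2 - 2*sqrt(2)*s^2 + 6*sqrt(2)*s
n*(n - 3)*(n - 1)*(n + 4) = n^4 - 13*n^2 + 12*n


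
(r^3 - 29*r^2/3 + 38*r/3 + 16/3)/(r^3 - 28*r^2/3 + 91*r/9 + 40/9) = 3*(r - 2)/(3*r - 5)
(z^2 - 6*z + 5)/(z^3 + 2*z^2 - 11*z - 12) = (z^2 - 6*z + 5)/(z^3 + 2*z^2 - 11*z - 12)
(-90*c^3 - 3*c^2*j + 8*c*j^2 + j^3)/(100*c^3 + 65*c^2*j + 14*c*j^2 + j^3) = (-18*c^2 + 3*c*j + j^2)/(20*c^2 + 9*c*j + j^2)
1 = 1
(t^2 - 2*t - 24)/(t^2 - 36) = (t + 4)/(t + 6)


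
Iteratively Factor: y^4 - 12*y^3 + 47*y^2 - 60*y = (y - 3)*(y^3 - 9*y^2 + 20*y) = (y - 5)*(y - 3)*(y^2 - 4*y) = y*(y - 5)*(y - 3)*(y - 4)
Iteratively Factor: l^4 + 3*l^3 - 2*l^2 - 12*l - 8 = (l + 1)*(l^3 + 2*l^2 - 4*l - 8) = (l + 1)*(l + 2)*(l^2 - 4) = (l + 1)*(l + 2)^2*(l - 2)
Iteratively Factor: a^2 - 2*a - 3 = (a + 1)*(a - 3)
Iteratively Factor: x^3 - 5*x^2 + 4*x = (x - 4)*(x^2 - x) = x*(x - 4)*(x - 1)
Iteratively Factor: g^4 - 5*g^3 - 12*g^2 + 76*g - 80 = (g + 4)*(g^3 - 9*g^2 + 24*g - 20) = (g - 2)*(g + 4)*(g^2 - 7*g + 10) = (g - 5)*(g - 2)*(g + 4)*(g - 2)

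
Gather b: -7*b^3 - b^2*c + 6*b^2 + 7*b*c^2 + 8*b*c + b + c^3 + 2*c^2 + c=-7*b^3 + b^2*(6 - c) + b*(7*c^2 + 8*c + 1) + c^3 + 2*c^2 + c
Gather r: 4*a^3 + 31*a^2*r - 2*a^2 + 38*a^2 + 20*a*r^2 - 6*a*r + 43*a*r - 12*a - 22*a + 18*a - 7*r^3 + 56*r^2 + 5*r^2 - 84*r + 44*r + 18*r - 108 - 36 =4*a^3 + 36*a^2 - 16*a - 7*r^3 + r^2*(20*a + 61) + r*(31*a^2 + 37*a - 22) - 144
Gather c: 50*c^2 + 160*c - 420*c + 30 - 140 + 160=50*c^2 - 260*c + 50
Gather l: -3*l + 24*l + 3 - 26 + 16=21*l - 7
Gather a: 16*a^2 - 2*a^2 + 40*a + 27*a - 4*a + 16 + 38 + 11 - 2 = 14*a^2 + 63*a + 63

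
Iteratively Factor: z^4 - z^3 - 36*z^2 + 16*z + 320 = (z + 4)*(z^3 - 5*z^2 - 16*z + 80) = (z - 5)*(z + 4)*(z^2 - 16) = (z - 5)*(z + 4)^2*(z - 4)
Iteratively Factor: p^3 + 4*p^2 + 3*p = (p + 3)*(p^2 + p) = p*(p + 3)*(p + 1)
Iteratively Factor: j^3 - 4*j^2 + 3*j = (j)*(j^2 - 4*j + 3) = j*(j - 3)*(j - 1)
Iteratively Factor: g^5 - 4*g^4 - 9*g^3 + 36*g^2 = (g - 4)*(g^4 - 9*g^2) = g*(g - 4)*(g^3 - 9*g) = g^2*(g - 4)*(g^2 - 9) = g^2*(g - 4)*(g + 3)*(g - 3)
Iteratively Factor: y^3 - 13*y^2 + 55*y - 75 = (y - 3)*(y^2 - 10*y + 25) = (y - 5)*(y - 3)*(y - 5)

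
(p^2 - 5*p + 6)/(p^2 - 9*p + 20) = (p^2 - 5*p + 6)/(p^2 - 9*p + 20)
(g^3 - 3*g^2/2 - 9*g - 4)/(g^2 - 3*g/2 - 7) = (2*g^2 - 7*g - 4)/(2*g - 7)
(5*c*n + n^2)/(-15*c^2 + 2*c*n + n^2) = -n/(3*c - n)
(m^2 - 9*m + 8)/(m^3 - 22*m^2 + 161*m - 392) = (m - 1)/(m^2 - 14*m + 49)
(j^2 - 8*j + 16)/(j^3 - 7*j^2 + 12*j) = (j - 4)/(j*(j - 3))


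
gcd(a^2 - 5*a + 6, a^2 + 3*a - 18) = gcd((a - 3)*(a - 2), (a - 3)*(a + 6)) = a - 3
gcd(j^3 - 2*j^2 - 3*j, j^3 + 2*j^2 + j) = j^2 + j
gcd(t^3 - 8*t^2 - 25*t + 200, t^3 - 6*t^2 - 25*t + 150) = t^2 - 25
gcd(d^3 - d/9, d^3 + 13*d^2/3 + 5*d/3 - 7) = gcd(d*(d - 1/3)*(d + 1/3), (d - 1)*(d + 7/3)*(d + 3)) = 1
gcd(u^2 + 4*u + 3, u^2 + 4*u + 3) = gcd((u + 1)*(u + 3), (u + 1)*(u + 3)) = u^2 + 4*u + 3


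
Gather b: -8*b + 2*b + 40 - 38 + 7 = 9 - 6*b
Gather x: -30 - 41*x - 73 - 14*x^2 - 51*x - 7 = -14*x^2 - 92*x - 110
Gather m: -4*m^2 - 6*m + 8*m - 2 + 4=-4*m^2 + 2*m + 2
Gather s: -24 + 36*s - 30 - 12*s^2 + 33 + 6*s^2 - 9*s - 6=-6*s^2 + 27*s - 27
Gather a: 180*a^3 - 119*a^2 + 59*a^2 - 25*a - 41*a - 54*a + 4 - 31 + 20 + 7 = 180*a^3 - 60*a^2 - 120*a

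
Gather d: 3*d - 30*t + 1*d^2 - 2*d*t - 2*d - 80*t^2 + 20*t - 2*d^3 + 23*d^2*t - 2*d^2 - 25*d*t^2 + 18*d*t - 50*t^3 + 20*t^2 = -2*d^3 + d^2*(23*t - 1) + d*(-25*t^2 + 16*t + 1) - 50*t^3 - 60*t^2 - 10*t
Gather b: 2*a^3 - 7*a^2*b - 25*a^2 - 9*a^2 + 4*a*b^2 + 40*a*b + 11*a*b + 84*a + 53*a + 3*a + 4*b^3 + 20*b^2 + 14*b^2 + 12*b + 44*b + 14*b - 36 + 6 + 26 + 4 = 2*a^3 - 34*a^2 + 140*a + 4*b^3 + b^2*(4*a + 34) + b*(-7*a^2 + 51*a + 70)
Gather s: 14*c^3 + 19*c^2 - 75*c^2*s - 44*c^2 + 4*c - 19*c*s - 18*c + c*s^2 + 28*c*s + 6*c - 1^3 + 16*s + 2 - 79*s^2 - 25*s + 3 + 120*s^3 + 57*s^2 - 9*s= 14*c^3 - 25*c^2 - 8*c + 120*s^3 + s^2*(c - 22) + s*(-75*c^2 + 9*c - 18) + 4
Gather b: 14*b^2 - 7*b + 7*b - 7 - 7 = 14*b^2 - 14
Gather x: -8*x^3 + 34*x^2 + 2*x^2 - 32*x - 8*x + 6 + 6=-8*x^3 + 36*x^2 - 40*x + 12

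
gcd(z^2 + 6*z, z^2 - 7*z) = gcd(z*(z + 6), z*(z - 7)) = z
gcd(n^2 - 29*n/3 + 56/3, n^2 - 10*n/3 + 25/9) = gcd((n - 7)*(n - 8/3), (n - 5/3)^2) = 1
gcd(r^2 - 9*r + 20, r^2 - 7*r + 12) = r - 4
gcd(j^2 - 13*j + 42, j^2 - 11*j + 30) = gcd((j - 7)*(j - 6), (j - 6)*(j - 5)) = j - 6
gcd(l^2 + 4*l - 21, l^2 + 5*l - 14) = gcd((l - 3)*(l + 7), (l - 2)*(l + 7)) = l + 7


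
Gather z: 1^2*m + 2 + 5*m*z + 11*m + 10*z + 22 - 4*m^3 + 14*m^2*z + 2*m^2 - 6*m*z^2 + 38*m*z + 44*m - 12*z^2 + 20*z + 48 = -4*m^3 + 2*m^2 + 56*m + z^2*(-6*m - 12) + z*(14*m^2 + 43*m + 30) + 72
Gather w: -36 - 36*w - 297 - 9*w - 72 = -45*w - 405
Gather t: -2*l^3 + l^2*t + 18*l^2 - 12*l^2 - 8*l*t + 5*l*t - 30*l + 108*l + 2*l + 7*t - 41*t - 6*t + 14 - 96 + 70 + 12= -2*l^3 + 6*l^2 + 80*l + t*(l^2 - 3*l - 40)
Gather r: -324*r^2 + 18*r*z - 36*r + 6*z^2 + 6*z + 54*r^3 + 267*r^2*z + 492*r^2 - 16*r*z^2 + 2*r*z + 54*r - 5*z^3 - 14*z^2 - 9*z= 54*r^3 + r^2*(267*z + 168) + r*(-16*z^2 + 20*z + 18) - 5*z^3 - 8*z^2 - 3*z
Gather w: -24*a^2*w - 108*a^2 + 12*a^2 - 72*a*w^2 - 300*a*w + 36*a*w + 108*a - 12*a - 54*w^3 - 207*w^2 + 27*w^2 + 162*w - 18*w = -96*a^2 + 96*a - 54*w^3 + w^2*(-72*a - 180) + w*(-24*a^2 - 264*a + 144)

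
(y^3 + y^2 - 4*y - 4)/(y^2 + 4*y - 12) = (y^2 + 3*y + 2)/(y + 6)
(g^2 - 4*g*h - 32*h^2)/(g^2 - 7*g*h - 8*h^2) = (g + 4*h)/(g + h)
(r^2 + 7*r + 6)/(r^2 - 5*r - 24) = (r^2 + 7*r + 6)/(r^2 - 5*r - 24)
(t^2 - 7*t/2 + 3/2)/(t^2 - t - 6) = (t - 1/2)/(t + 2)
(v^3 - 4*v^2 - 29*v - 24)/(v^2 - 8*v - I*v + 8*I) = (v^2 + 4*v + 3)/(v - I)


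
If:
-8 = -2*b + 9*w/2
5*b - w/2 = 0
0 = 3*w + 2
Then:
No Solution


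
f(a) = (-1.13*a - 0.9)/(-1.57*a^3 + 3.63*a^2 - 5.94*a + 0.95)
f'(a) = (-1.13*a - 0.9)*(4.71*a^2 - 7.26*a + 5.94)/(-1.57*a^3 + 3.63*a^2 - 5.94*a + 0.95)^2 - 1.13/(-1.57*a^3 + 3.63*a^2 - 5.94*a + 0.95) = (-3.5482*a^3 - 0.1371*a^2 + 6.534*a - 6.4195)/(2.4649*a^6 - 11.3982*a^5 + 31.8285*a^4 - 46.1074*a^3 + 42.1806*a^2 - 11.286*a + 0.9025)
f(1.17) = 0.63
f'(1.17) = -0.37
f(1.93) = 0.37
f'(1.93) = -0.29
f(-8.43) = 0.01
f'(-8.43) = 0.00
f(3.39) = 0.12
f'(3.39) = -0.08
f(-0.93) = 0.01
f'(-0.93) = -0.08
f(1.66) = 0.46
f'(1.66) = -0.33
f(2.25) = 0.29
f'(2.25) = -0.23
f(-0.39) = -0.12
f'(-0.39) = -0.57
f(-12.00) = 0.00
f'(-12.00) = 0.00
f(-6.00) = 0.01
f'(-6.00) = 0.00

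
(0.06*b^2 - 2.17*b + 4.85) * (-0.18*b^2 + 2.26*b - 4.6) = -0.0108*b^4 + 0.5262*b^3 - 6.0532*b^2 + 20.943*b - 22.31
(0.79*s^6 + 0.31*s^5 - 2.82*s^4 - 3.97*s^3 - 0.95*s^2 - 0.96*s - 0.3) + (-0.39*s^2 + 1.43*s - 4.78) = 0.79*s^6 + 0.31*s^5 - 2.82*s^4 - 3.97*s^3 - 1.34*s^2 + 0.47*s - 5.08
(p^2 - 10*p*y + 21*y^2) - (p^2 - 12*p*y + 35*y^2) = 2*p*y - 14*y^2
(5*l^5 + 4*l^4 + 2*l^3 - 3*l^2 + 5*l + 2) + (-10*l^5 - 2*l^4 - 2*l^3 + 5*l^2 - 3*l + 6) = -5*l^5 + 2*l^4 + 2*l^2 + 2*l + 8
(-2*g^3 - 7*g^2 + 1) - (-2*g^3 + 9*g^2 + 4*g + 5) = -16*g^2 - 4*g - 4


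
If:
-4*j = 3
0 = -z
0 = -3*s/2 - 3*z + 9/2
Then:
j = -3/4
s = 3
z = 0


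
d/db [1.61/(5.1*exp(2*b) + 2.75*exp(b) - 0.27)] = (-16.422*exp(b) - 4.4275)*exp(b)/(5.1*exp(2*b) + 2.75*exp(b) - 0.27)^2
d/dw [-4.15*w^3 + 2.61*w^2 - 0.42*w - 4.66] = -12.45*w^2 + 5.22*w - 0.42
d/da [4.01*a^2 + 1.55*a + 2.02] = 8.02*a + 1.55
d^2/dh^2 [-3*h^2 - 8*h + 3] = -6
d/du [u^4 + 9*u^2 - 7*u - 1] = 4*u^3 + 18*u - 7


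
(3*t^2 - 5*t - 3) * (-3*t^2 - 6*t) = -9*t^4 - 3*t^3 + 39*t^2 + 18*t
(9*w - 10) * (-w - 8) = -9*w^2 - 62*w + 80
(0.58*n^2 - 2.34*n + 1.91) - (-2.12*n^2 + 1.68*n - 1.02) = 2.7*n^2 - 4.02*n + 2.93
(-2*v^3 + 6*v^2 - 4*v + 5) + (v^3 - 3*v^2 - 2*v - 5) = -v^3 + 3*v^2 - 6*v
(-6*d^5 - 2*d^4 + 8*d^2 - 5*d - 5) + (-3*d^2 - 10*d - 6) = -6*d^5 - 2*d^4 + 5*d^2 - 15*d - 11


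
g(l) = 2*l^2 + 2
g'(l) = 4*l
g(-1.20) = 4.88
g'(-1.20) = -4.80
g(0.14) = 2.04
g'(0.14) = 0.56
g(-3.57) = 27.49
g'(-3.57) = -14.28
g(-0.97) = 3.88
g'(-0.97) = -3.88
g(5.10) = 54.02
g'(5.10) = 20.40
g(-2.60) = 15.52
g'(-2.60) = -10.40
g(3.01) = 20.12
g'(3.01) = 12.04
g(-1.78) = 8.34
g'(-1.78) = -7.12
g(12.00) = 290.00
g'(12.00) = 48.00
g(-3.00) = 20.00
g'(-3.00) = -12.00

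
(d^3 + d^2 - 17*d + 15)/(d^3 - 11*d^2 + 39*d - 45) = (d^2 + 4*d - 5)/(d^2 - 8*d + 15)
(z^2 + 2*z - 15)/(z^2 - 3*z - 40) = (z - 3)/(z - 8)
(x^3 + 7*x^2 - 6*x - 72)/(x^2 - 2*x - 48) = (x^2 + x - 12)/(x - 8)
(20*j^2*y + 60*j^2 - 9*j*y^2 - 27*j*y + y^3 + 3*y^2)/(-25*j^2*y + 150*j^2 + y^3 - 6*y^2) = (-4*j*y - 12*j + y^2 + 3*y)/(5*j*y - 30*j + y^2 - 6*y)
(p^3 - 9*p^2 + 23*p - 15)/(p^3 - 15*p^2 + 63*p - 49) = (p^2 - 8*p + 15)/(p^2 - 14*p + 49)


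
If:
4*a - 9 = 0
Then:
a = 9/4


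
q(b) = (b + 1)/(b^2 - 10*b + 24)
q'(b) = (10 - 2*b)*(b + 1)/(b^2 - 10*b + 24)^2 + 1/(b^2 - 10*b + 24) = (b^2 - 10*b - 2*(b - 5)*(b + 1) + 24)/(b^2 - 10*b + 24)^2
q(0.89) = 0.12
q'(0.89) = 0.12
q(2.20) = 0.47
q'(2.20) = 0.53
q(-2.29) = -0.02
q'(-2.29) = 0.01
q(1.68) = 0.27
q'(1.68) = 0.28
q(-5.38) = -0.04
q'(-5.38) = 0.00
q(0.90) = 0.12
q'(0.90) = 0.13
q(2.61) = 0.77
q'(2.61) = 0.99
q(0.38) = 0.07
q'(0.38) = 0.08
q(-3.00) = -0.03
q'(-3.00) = 0.01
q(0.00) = 0.04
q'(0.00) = 0.06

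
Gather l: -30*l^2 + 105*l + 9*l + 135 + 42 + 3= -30*l^2 + 114*l + 180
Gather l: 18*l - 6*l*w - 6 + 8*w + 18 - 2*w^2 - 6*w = l*(18 - 6*w) - 2*w^2 + 2*w + 12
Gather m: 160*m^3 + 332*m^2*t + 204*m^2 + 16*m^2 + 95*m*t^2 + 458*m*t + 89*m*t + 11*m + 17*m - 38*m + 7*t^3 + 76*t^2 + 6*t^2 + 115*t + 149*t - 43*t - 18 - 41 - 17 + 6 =160*m^3 + m^2*(332*t + 220) + m*(95*t^2 + 547*t - 10) + 7*t^3 + 82*t^2 + 221*t - 70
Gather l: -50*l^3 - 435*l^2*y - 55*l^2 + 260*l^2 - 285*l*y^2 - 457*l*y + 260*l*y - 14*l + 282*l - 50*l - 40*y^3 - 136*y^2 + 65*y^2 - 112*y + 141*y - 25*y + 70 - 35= -50*l^3 + l^2*(205 - 435*y) + l*(-285*y^2 - 197*y + 218) - 40*y^3 - 71*y^2 + 4*y + 35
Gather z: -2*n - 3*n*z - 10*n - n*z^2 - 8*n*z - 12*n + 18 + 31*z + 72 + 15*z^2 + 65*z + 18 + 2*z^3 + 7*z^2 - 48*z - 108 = -24*n + 2*z^3 + z^2*(22 - n) + z*(48 - 11*n)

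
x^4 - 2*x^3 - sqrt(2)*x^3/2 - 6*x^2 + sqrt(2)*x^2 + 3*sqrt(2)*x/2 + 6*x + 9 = (x - 3)*(x + 1)*(x - 3*sqrt(2)/2)*(x + sqrt(2))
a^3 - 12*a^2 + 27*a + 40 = (a - 8)*(a - 5)*(a + 1)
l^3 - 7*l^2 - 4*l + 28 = (l - 7)*(l - 2)*(l + 2)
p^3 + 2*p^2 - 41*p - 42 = (p - 6)*(p + 1)*(p + 7)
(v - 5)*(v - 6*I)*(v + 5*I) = v^3 - 5*v^2 - I*v^2 + 30*v + 5*I*v - 150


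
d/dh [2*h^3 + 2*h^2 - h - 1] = 6*h^2 + 4*h - 1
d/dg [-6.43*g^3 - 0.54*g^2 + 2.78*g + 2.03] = -19.29*g^2 - 1.08*g + 2.78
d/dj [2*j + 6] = 2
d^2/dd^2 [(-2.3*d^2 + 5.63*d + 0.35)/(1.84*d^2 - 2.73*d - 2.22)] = (15.015136*d^3 - 49.26048*d^2 + 127.435824*d - 82.836606)/(6.229504*d^6 - 27.728064*d^5 + 18.591912*d^4 + 46.562607*d^3 - 22.431546*d^2 - 40.363596*d - 10.941048)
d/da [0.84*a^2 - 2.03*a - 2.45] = 1.68*a - 2.03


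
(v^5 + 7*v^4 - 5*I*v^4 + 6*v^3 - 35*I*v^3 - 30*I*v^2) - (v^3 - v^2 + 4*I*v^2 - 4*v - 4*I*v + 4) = v^5 + 7*v^4 - 5*I*v^4 + 5*v^3 - 35*I*v^3 + v^2 - 34*I*v^2 + 4*v + 4*I*v - 4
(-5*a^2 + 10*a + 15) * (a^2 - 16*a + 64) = -5*a^4 + 90*a^3 - 465*a^2 + 400*a + 960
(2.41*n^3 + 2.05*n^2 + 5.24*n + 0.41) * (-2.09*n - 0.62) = -5.0369*n^4 - 5.7787*n^3 - 12.2226*n^2 - 4.1057*n - 0.2542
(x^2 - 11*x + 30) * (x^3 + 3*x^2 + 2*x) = x^5 - 8*x^4 - x^3 + 68*x^2 + 60*x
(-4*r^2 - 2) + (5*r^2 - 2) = r^2 - 4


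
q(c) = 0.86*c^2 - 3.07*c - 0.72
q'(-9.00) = -18.55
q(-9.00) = 96.57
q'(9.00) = 12.41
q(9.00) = 41.31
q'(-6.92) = -14.97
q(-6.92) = 61.71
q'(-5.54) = -12.60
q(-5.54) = 42.68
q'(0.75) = -1.78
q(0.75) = -2.54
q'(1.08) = -1.21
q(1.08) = -3.03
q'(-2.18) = -6.82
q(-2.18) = 10.06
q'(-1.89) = -6.32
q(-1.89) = 8.15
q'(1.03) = -1.30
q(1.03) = -2.97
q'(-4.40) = -10.64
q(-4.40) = 29.44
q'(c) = 1.72*c - 3.07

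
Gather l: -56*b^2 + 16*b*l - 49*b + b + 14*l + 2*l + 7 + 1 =-56*b^2 - 48*b + l*(16*b + 16) + 8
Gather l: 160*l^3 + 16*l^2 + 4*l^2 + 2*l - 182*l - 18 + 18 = 160*l^3 + 20*l^2 - 180*l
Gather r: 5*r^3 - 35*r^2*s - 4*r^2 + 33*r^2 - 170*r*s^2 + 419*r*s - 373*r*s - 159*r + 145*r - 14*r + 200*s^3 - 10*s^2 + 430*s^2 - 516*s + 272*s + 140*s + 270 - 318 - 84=5*r^3 + r^2*(29 - 35*s) + r*(-170*s^2 + 46*s - 28) + 200*s^3 + 420*s^2 - 104*s - 132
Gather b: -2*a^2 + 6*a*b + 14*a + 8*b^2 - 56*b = -2*a^2 + 14*a + 8*b^2 + b*(6*a - 56)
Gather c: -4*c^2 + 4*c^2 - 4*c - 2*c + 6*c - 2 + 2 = 0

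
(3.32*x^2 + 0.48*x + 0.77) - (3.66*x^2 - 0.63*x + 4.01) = -0.34*x^2 + 1.11*x - 3.24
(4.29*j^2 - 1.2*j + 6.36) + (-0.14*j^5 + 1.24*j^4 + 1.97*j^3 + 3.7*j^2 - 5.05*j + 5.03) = -0.14*j^5 + 1.24*j^4 + 1.97*j^3 + 7.99*j^2 - 6.25*j + 11.39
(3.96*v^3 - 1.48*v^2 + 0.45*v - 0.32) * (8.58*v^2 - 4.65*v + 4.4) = 33.9768*v^5 - 31.1124*v^4 + 28.167*v^3 - 11.3501*v^2 + 3.468*v - 1.408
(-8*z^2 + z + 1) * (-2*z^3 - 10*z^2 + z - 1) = 16*z^5 + 78*z^4 - 20*z^3 - z^2 - 1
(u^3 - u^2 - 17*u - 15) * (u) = u^4 - u^3 - 17*u^2 - 15*u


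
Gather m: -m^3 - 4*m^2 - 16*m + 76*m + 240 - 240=-m^3 - 4*m^2 + 60*m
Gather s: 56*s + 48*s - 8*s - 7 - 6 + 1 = 96*s - 12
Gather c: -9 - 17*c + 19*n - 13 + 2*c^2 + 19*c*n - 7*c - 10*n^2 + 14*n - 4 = 2*c^2 + c*(19*n - 24) - 10*n^2 + 33*n - 26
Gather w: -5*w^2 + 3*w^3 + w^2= 3*w^3 - 4*w^2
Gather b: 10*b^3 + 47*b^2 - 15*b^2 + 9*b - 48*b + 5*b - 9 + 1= 10*b^3 + 32*b^2 - 34*b - 8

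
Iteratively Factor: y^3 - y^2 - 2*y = (y - 2)*(y^2 + y) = (y - 2)*(y + 1)*(y)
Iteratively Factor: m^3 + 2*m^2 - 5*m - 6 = (m - 2)*(m^2 + 4*m + 3) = (m - 2)*(m + 1)*(m + 3)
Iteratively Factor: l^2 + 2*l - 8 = (l + 4)*(l - 2)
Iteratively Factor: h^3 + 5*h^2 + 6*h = (h)*(h^2 + 5*h + 6) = h*(h + 2)*(h + 3)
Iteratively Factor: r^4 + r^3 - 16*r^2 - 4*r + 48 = (r - 3)*(r^3 + 4*r^2 - 4*r - 16) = (r - 3)*(r - 2)*(r^2 + 6*r + 8) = (r - 3)*(r - 2)*(r + 2)*(r + 4)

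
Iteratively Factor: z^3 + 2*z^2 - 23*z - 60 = (z + 3)*(z^2 - z - 20) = (z - 5)*(z + 3)*(z + 4)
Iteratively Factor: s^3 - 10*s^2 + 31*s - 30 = (s - 2)*(s^2 - 8*s + 15) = (s - 3)*(s - 2)*(s - 5)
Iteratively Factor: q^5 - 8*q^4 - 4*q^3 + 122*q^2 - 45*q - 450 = (q - 5)*(q^4 - 3*q^3 - 19*q^2 + 27*q + 90) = (q - 5)^2*(q^3 + 2*q^2 - 9*q - 18) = (q - 5)^2*(q - 3)*(q^2 + 5*q + 6) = (q - 5)^2*(q - 3)*(q + 3)*(q + 2)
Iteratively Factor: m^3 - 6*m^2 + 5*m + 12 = (m + 1)*(m^2 - 7*m + 12) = (m - 3)*(m + 1)*(m - 4)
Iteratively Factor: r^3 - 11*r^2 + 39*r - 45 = (r - 3)*(r^2 - 8*r + 15) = (r - 3)^2*(r - 5)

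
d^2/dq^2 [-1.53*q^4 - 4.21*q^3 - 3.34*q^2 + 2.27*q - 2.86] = -18.36*q^2 - 25.26*q - 6.68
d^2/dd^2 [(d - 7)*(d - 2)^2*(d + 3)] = 12*d^2 - 48*d - 2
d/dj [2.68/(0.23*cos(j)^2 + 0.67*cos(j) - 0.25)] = (1.2328*cos(j) + 1.7956)*sin(j)/(0.23*cos(j)^2 + 0.67*cos(j) - 0.25)^2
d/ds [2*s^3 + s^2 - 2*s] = 6*s^2 + 2*s - 2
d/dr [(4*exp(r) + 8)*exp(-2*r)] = 4*(-exp(r) - 4)*exp(-2*r)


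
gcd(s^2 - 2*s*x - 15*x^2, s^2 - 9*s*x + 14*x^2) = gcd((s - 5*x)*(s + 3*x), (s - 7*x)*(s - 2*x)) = 1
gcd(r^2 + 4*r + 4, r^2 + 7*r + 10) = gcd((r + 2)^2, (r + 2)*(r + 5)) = r + 2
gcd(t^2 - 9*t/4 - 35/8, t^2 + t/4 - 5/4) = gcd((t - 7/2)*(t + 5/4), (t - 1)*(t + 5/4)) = t + 5/4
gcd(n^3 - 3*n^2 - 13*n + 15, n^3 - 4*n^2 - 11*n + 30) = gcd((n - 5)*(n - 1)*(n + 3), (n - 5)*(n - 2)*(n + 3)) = n^2 - 2*n - 15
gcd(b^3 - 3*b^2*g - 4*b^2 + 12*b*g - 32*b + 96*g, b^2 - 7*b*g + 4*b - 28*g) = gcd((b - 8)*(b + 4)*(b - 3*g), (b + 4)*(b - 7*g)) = b + 4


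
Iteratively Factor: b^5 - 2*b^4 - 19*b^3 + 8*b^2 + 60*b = (b)*(b^4 - 2*b^3 - 19*b^2 + 8*b + 60) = b*(b - 2)*(b^3 - 19*b - 30) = b*(b - 5)*(b - 2)*(b^2 + 5*b + 6) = b*(b - 5)*(b - 2)*(b + 3)*(b + 2)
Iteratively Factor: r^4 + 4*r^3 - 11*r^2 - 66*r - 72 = (r + 2)*(r^3 + 2*r^2 - 15*r - 36) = (r - 4)*(r + 2)*(r^2 + 6*r + 9) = (r - 4)*(r + 2)*(r + 3)*(r + 3)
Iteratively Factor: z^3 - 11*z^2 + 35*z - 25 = (z - 1)*(z^2 - 10*z + 25) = (z - 5)*(z - 1)*(z - 5)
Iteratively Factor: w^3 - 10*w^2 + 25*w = (w - 5)*(w^2 - 5*w) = w*(w - 5)*(w - 5)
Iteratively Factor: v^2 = (v)*(v)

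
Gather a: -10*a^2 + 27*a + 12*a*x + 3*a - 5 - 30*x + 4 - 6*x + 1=-10*a^2 + a*(12*x + 30) - 36*x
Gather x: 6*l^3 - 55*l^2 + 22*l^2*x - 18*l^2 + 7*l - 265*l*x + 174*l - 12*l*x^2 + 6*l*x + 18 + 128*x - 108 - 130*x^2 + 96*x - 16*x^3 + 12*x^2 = 6*l^3 - 73*l^2 + 181*l - 16*x^3 + x^2*(-12*l - 118) + x*(22*l^2 - 259*l + 224) - 90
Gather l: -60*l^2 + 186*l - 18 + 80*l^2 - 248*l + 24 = 20*l^2 - 62*l + 6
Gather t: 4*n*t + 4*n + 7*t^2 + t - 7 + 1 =4*n + 7*t^2 + t*(4*n + 1) - 6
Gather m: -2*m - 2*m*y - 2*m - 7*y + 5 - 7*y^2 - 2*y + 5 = m*(-2*y - 4) - 7*y^2 - 9*y + 10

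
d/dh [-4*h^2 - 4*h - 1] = -8*h - 4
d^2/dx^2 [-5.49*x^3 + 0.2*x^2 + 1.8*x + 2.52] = 0.4 - 32.94*x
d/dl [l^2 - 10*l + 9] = 2*l - 10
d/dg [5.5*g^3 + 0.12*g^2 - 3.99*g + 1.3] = 16.5*g^2 + 0.24*g - 3.99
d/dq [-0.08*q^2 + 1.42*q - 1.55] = 1.42 - 0.16*q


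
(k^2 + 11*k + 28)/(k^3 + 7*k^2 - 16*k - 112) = 1/(k - 4)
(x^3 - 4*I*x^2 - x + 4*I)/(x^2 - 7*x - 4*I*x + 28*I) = (x^2 - 1)/(x - 7)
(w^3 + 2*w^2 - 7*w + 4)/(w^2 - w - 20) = (w^2 - 2*w + 1)/(w - 5)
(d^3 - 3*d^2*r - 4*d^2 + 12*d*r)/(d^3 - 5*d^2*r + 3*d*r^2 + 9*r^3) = d*(4 - d)/(-d^2 + 2*d*r + 3*r^2)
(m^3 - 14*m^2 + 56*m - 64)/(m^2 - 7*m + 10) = (m^2 - 12*m + 32)/(m - 5)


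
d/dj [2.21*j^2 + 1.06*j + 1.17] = 4.42*j + 1.06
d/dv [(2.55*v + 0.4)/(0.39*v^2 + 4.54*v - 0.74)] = (0.9945*v^2 + 11.577*v - (0.78*v + 4.54)*(2.55*v + 0.4) - 1.887)/(0.39*v^2 + 4.54*v - 0.74)^2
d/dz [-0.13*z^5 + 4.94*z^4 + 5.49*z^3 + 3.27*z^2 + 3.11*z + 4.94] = -0.65*z^4 + 19.76*z^3 + 16.47*z^2 + 6.54*z + 3.11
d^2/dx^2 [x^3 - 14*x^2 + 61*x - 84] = 6*x - 28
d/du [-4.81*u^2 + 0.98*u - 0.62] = 0.98 - 9.62*u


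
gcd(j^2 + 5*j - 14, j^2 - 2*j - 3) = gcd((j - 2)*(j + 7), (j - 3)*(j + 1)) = 1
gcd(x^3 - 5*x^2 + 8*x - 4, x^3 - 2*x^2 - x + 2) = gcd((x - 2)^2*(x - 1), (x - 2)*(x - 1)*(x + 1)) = x^2 - 3*x + 2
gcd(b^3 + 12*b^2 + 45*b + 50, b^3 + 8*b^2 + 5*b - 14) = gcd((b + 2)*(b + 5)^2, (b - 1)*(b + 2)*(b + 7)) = b + 2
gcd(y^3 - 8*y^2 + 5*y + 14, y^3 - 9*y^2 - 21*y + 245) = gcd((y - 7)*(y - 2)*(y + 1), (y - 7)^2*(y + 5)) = y - 7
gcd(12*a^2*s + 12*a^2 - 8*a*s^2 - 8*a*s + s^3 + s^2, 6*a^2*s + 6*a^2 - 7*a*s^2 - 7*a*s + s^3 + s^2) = -6*a*s - 6*a + s^2 + s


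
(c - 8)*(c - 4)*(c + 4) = c^3 - 8*c^2 - 16*c + 128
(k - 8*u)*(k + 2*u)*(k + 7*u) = k^3 + k^2*u - 58*k*u^2 - 112*u^3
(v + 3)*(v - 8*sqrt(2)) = v^2 - 8*sqrt(2)*v + 3*v - 24*sqrt(2)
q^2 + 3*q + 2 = (q + 1)*(q + 2)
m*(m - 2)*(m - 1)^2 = m^4 - 4*m^3 + 5*m^2 - 2*m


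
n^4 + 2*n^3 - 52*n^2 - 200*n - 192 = (n - 8)*(n + 2)^2*(n + 6)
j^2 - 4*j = j*(j - 4)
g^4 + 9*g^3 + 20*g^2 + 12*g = g*(g + 1)*(g + 2)*(g + 6)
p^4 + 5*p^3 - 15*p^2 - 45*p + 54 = (p - 3)*(p - 1)*(p + 3)*(p + 6)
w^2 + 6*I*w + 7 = (w - I)*(w + 7*I)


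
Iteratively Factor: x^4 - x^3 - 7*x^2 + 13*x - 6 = (x - 1)*(x^3 - 7*x + 6) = (x - 2)*(x - 1)*(x^2 + 2*x - 3) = (x - 2)*(x - 1)*(x + 3)*(x - 1)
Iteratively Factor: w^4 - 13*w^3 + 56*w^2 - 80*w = (w - 4)*(w^3 - 9*w^2 + 20*w) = w*(w - 4)*(w^2 - 9*w + 20) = w*(w - 5)*(w - 4)*(w - 4)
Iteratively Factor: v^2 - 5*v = (v)*(v - 5)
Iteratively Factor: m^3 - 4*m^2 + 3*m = (m - 1)*(m^2 - 3*m) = (m - 3)*(m - 1)*(m)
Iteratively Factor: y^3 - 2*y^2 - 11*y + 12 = (y - 4)*(y^2 + 2*y - 3) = (y - 4)*(y - 1)*(y + 3)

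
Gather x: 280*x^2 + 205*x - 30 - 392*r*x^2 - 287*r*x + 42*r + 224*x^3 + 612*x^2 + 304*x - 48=42*r + 224*x^3 + x^2*(892 - 392*r) + x*(509 - 287*r) - 78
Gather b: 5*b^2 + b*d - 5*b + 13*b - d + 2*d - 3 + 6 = 5*b^2 + b*(d + 8) + d + 3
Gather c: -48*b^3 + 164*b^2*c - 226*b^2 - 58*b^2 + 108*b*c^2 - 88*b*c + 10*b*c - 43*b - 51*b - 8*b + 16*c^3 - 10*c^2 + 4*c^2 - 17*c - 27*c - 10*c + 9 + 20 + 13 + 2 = -48*b^3 - 284*b^2 - 102*b + 16*c^3 + c^2*(108*b - 6) + c*(164*b^2 - 78*b - 54) + 44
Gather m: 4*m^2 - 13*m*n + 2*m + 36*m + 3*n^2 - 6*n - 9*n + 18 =4*m^2 + m*(38 - 13*n) + 3*n^2 - 15*n + 18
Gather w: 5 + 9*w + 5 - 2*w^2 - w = -2*w^2 + 8*w + 10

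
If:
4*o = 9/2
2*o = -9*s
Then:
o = 9/8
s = -1/4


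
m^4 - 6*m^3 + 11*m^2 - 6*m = m*(m - 3)*(m - 2)*(m - 1)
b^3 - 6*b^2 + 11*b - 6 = (b - 3)*(b - 2)*(b - 1)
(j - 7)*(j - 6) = j^2 - 13*j + 42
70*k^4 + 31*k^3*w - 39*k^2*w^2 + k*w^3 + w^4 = (-5*k + w)*(-2*k + w)*(k + w)*(7*k + w)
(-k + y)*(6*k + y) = -6*k^2 + 5*k*y + y^2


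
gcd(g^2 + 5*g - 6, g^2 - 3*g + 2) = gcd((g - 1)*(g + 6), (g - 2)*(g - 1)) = g - 1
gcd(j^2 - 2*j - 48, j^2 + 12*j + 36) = j + 6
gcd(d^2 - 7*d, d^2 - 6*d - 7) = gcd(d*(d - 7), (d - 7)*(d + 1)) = d - 7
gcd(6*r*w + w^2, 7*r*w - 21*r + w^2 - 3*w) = 1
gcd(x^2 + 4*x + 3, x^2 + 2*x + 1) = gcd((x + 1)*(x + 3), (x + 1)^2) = x + 1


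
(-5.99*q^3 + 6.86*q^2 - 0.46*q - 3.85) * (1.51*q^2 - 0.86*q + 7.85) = -9.0449*q^5 + 15.51*q^4 - 53.6157*q^3 + 48.4331*q^2 - 0.3*q - 30.2225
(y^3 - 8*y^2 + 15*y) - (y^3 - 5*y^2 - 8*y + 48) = -3*y^2 + 23*y - 48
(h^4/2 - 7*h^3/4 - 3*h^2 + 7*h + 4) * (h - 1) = h^5/2 - 9*h^4/4 - 5*h^3/4 + 10*h^2 - 3*h - 4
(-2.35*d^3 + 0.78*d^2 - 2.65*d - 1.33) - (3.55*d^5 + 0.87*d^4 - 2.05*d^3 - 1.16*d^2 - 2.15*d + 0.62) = -3.55*d^5 - 0.87*d^4 - 0.3*d^3 + 1.94*d^2 - 0.5*d - 1.95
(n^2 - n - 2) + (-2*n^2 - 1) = -n^2 - n - 3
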